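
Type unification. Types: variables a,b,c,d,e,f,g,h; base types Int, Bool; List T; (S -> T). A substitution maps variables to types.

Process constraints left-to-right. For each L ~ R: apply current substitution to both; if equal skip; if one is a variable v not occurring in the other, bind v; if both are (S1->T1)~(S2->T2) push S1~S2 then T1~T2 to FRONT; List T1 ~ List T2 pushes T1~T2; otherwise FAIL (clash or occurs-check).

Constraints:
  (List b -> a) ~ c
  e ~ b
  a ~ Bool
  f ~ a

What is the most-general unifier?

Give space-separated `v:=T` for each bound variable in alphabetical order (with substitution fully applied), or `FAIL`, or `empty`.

step 1: unify (List b -> a) ~ c  [subst: {-} | 3 pending]
  bind c := (List b -> a)
step 2: unify e ~ b  [subst: {c:=(List b -> a)} | 2 pending]
  bind e := b
step 3: unify a ~ Bool  [subst: {c:=(List b -> a), e:=b} | 1 pending]
  bind a := Bool
step 4: unify f ~ Bool  [subst: {c:=(List b -> a), e:=b, a:=Bool} | 0 pending]
  bind f := Bool

Answer: a:=Bool c:=(List b -> Bool) e:=b f:=Bool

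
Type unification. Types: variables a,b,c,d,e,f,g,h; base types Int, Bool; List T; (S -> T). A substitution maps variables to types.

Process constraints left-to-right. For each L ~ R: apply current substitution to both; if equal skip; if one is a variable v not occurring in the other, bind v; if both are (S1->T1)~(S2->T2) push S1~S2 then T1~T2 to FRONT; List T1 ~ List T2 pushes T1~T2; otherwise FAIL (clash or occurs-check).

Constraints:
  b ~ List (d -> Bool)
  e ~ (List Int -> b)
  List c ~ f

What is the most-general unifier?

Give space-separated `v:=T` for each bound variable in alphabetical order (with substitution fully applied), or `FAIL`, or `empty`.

Answer: b:=List (d -> Bool) e:=(List Int -> List (d -> Bool)) f:=List c

Derivation:
step 1: unify b ~ List (d -> Bool)  [subst: {-} | 2 pending]
  bind b := List (d -> Bool)
step 2: unify e ~ (List Int -> List (d -> Bool))  [subst: {b:=List (d -> Bool)} | 1 pending]
  bind e := (List Int -> List (d -> Bool))
step 3: unify List c ~ f  [subst: {b:=List (d -> Bool), e:=(List Int -> List (d -> Bool))} | 0 pending]
  bind f := List c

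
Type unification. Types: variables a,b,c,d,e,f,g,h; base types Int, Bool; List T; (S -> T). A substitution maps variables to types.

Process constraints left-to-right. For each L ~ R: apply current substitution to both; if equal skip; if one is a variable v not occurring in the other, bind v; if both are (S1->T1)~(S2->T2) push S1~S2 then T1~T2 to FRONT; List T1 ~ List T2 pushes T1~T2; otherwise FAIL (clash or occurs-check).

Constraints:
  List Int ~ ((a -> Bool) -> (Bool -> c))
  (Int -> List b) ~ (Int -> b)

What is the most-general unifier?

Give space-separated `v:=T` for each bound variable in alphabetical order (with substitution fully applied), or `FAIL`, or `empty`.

step 1: unify List Int ~ ((a -> Bool) -> (Bool -> c))  [subst: {-} | 1 pending]
  clash: List Int vs ((a -> Bool) -> (Bool -> c))

Answer: FAIL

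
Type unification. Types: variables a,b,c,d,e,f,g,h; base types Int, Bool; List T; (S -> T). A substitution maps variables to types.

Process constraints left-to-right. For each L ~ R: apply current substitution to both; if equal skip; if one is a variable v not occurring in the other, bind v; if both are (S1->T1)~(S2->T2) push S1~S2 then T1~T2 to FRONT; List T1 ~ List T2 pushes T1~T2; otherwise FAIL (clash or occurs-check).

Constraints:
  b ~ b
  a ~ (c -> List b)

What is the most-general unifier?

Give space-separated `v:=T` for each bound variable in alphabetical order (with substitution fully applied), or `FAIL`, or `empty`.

step 1: unify b ~ b  [subst: {-} | 1 pending]
  -> identical, skip
step 2: unify a ~ (c -> List b)  [subst: {-} | 0 pending]
  bind a := (c -> List b)

Answer: a:=(c -> List b)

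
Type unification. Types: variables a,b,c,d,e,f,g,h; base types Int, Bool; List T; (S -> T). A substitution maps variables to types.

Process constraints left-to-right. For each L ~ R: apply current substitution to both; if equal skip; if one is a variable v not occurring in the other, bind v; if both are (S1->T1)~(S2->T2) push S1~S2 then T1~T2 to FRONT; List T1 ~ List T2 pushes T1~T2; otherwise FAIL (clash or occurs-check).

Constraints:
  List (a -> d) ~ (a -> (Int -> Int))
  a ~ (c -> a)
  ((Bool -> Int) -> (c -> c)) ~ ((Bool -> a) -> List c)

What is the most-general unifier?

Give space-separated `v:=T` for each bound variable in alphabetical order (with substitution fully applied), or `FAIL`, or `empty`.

Answer: FAIL

Derivation:
step 1: unify List (a -> d) ~ (a -> (Int -> Int))  [subst: {-} | 2 pending]
  clash: List (a -> d) vs (a -> (Int -> Int))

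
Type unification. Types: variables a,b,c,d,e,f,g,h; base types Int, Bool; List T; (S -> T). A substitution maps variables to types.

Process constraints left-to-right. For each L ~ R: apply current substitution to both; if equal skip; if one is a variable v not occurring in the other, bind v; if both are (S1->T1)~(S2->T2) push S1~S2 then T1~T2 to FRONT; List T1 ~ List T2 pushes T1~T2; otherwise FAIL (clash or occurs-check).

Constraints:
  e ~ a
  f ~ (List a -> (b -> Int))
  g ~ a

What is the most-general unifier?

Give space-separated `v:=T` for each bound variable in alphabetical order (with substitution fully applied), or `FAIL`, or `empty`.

step 1: unify e ~ a  [subst: {-} | 2 pending]
  bind e := a
step 2: unify f ~ (List a -> (b -> Int))  [subst: {e:=a} | 1 pending]
  bind f := (List a -> (b -> Int))
step 3: unify g ~ a  [subst: {e:=a, f:=(List a -> (b -> Int))} | 0 pending]
  bind g := a

Answer: e:=a f:=(List a -> (b -> Int)) g:=a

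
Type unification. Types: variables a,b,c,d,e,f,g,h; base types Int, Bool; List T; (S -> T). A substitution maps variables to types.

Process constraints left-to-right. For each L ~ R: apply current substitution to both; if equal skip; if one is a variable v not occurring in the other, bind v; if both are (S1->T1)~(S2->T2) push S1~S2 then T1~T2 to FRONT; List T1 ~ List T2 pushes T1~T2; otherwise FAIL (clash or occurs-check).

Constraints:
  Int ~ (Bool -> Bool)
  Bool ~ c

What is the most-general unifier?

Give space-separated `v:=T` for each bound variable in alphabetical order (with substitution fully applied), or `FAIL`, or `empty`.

Answer: FAIL

Derivation:
step 1: unify Int ~ (Bool -> Bool)  [subst: {-} | 1 pending]
  clash: Int vs (Bool -> Bool)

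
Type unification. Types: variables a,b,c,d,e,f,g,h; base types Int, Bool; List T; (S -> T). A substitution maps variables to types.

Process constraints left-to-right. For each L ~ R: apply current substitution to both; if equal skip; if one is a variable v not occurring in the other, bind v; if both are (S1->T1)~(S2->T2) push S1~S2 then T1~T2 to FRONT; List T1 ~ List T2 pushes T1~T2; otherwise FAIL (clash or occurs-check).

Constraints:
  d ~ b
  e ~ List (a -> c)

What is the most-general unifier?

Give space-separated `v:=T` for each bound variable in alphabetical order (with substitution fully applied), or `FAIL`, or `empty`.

step 1: unify d ~ b  [subst: {-} | 1 pending]
  bind d := b
step 2: unify e ~ List (a -> c)  [subst: {d:=b} | 0 pending]
  bind e := List (a -> c)

Answer: d:=b e:=List (a -> c)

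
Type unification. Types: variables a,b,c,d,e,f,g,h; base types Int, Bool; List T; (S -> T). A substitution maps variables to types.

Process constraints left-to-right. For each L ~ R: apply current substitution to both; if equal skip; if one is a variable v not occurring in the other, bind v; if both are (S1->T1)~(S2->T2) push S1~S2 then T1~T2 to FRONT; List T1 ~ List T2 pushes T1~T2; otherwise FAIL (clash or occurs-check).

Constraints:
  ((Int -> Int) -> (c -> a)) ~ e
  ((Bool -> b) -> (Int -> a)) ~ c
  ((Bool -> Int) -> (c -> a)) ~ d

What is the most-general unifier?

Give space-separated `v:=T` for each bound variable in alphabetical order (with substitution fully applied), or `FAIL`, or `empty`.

Answer: c:=((Bool -> b) -> (Int -> a)) d:=((Bool -> Int) -> (((Bool -> b) -> (Int -> a)) -> a)) e:=((Int -> Int) -> (((Bool -> b) -> (Int -> a)) -> a))

Derivation:
step 1: unify ((Int -> Int) -> (c -> a)) ~ e  [subst: {-} | 2 pending]
  bind e := ((Int -> Int) -> (c -> a))
step 2: unify ((Bool -> b) -> (Int -> a)) ~ c  [subst: {e:=((Int -> Int) -> (c -> a))} | 1 pending]
  bind c := ((Bool -> b) -> (Int -> a))
step 3: unify ((Bool -> Int) -> (((Bool -> b) -> (Int -> a)) -> a)) ~ d  [subst: {e:=((Int -> Int) -> (c -> a)), c:=((Bool -> b) -> (Int -> a))} | 0 pending]
  bind d := ((Bool -> Int) -> (((Bool -> b) -> (Int -> a)) -> a))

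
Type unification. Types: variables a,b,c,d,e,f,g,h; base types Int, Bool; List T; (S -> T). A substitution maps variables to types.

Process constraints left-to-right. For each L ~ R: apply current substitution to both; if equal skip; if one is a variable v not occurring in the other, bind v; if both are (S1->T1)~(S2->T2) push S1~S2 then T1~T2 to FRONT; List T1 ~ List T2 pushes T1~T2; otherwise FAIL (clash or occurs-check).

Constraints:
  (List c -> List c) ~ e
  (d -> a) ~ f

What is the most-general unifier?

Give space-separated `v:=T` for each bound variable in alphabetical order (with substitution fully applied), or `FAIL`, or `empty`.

Answer: e:=(List c -> List c) f:=(d -> a)

Derivation:
step 1: unify (List c -> List c) ~ e  [subst: {-} | 1 pending]
  bind e := (List c -> List c)
step 2: unify (d -> a) ~ f  [subst: {e:=(List c -> List c)} | 0 pending]
  bind f := (d -> a)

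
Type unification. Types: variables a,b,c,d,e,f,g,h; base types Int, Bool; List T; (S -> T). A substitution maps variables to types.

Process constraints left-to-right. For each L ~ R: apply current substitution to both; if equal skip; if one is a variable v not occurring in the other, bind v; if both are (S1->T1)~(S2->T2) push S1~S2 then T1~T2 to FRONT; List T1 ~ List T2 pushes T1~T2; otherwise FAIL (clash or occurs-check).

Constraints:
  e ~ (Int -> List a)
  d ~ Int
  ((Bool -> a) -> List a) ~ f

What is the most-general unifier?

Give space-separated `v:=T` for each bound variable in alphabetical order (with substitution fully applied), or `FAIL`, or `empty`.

Answer: d:=Int e:=(Int -> List a) f:=((Bool -> a) -> List a)

Derivation:
step 1: unify e ~ (Int -> List a)  [subst: {-} | 2 pending]
  bind e := (Int -> List a)
step 2: unify d ~ Int  [subst: {e:=(Int -> List a)} | 1 pending]
  bind d := Int
step 3: unify ((Bool -> a) -> List a) ~ f  [subst: {e:=(Int -> List a), d:=Int} | 0 pending]
  bind f := ((Bool -> a) -> List a)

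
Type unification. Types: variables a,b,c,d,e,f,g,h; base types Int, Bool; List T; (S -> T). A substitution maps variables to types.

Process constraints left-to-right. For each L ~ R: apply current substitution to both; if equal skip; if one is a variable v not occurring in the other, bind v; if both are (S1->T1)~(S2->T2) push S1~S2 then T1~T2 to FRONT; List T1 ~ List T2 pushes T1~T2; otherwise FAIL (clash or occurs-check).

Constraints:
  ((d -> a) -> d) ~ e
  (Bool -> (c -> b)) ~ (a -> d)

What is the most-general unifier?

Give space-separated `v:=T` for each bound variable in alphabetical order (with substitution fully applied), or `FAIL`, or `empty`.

step 1: unify ((d -> a) -> d) ~ e  [subst: {-} | 1 pending]
  bind e := ((d -> a) -> d)
step 2: unify (Bool -> (c -> b)) ~ (a -> d)  [subst: {e:=((d -> a) -> d)} | 0 pending]
  -> decompose arrow: push Bool~a, (c -> b)~d
step 3: unify Bool ~ a  [subst: {e:=((d -> a) -> d)} | 1 pending]
  bind a := Bool
step 4: unify (c -> b) ~ d  [subst: {e:=((d -> a) -> d), a:=Bool} | 0 pending]
  bind d := (c -> b)

Answer: a:=Bool d:=(c -> b) e:=(((c -> b) -> Bool) -> (c -> b))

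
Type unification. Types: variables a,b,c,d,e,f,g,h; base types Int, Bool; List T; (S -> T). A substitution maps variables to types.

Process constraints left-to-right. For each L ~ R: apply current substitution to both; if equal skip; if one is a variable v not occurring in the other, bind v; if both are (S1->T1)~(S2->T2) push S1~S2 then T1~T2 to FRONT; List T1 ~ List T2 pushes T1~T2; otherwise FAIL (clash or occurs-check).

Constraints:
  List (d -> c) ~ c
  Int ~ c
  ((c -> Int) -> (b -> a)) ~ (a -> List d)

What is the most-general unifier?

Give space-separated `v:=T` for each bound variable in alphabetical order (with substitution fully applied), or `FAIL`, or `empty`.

step 1: unify List (d -> c) ~ c  [subst: {-} | 2 pending]
  occurs-check fail

Answer: FAIL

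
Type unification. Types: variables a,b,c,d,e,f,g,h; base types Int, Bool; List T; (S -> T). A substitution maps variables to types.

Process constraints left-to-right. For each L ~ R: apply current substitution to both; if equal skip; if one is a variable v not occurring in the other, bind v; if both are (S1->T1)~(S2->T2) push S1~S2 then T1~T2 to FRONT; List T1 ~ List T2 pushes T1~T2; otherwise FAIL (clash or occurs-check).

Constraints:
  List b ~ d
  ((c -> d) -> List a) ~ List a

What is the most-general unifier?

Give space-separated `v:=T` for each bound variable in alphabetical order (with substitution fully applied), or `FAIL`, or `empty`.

step 1: unify List b ~ d  [subst: {-} | 1 pending]
  bind d := List b
step 2: unify ((c -> List b) -> List a) ~ List a  [subst: {d:=List b} | 0 pending]
  clash: ((c -> List b) -> List a) vs List a

Answer: FAIL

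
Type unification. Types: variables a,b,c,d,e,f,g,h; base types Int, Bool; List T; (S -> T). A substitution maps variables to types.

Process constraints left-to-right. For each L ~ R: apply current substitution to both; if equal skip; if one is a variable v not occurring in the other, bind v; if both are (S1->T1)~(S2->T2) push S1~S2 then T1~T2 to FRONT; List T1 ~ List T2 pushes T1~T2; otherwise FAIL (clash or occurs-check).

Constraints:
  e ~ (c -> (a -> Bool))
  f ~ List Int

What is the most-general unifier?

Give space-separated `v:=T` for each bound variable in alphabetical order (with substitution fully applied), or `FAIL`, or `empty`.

Answer: e:=(c -> (a -> Bool)) f:=List Int

Derivation:
step 1: unify e ~ (c -> (a -> Bool))  [subst: {-} | 1 pending]
  bind e := (c -> (a -> Bool))
step 2: unify f ~ List Int  [subst: {e:=(c -> (a -> Bool))} | 0 pending]
  bind f := List Int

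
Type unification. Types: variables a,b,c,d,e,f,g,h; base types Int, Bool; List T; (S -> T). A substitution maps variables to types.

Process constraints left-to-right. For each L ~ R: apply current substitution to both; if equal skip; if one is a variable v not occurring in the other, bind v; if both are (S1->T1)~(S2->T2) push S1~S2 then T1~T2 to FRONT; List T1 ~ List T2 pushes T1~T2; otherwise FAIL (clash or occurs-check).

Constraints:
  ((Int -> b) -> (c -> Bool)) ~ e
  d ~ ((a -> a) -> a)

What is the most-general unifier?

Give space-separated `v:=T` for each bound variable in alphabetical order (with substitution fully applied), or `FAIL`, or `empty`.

Answer: d:=((a -> a) -> a) e:=((Int -> b) -> (c -> Bool))

Derivation:
step 1: unify ((Int -> b) -> (c -> Bool)) ~ e  [subst: {-} | 1 pending]
  bind e := ((Int -> b) -> (c -> Bool))
step 2: unify d ~ ((a -> a) -> a)  [subst: {e:=((Int -> b) -> (c -> Bool))} | 0 pending]
  bind d := ((a -> a) -> a)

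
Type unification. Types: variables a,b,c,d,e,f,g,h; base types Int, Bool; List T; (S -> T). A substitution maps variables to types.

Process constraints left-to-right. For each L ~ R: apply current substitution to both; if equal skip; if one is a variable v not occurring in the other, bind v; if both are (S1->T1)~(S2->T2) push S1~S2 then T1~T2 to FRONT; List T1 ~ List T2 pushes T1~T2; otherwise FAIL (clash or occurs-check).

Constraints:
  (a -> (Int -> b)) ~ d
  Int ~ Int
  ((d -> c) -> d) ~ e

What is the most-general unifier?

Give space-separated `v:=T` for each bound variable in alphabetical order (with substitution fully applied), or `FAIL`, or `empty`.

step 1: unify (a -> (Int -> b)) ~ d  [subst: {-} | 2 pending]
  bind d := (a -> (Int -> b))
step 2: unify Int ~ Int  [subst: {d:=(a -> (Int -> b))} | 1 pending]
  -> identical, skip
step 3: unify (((a -> (Int -> b)) -> c) -> (a -> (Int -> b))) ~ e  [subst: {d:=(a -> (Int -> b))} | 0 pending]
  bind e := (((a -> (Int -> b)) -> c) -> (a -> (Int -> b)))

Answer: d:=(a -> (Int -> b)) e:=(((a -> (Int -> b)) -> c) -> (a -> (Int -> b)))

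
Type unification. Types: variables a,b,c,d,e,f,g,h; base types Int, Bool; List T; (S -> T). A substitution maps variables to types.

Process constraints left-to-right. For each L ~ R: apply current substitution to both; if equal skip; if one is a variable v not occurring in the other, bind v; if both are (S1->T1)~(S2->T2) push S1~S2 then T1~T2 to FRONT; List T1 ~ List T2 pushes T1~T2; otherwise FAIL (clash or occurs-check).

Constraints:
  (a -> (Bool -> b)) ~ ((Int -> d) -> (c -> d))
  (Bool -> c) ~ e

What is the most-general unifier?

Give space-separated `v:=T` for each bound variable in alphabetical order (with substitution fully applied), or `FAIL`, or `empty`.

step 1: unify (a -> (Bool -> b)) ~ ((Int -> d) -> (c -> d))  [subst: {-} | 1 pending]
  -> decompose arrow: push a~(Int -> d), (Bool -> b)~(c -> d)
step 2: unify a ~ (Int -> d)  [subst: {-} | 2 pending]
  bind a := (Int -> d)
step 3: unify (Bool -> b) ~ (c -> d)  [subst: {a:=(Int -> d)} | 1 pending]
  -> decompose arrow: push Bool~c, b~d
step 4: unify Bool ~ c  [subst: {a:=(Int -> d)} | 2 pending]
  bind c := Bool
step 5: unify b ~ d  [subst: {a:=(Int -> d), c:=Bool} | 1 pending]
  bind b := d
step 6: unify (Bool -> Bool) ~ e  [subst: {a:=(Int -> d), c:=Bool, b:=d} | 0 pending]
  bind e := (Bool -> Bool)

Answer: a:=(Int -> d) b:=d c:=Bool e:=(Bool -> Bool)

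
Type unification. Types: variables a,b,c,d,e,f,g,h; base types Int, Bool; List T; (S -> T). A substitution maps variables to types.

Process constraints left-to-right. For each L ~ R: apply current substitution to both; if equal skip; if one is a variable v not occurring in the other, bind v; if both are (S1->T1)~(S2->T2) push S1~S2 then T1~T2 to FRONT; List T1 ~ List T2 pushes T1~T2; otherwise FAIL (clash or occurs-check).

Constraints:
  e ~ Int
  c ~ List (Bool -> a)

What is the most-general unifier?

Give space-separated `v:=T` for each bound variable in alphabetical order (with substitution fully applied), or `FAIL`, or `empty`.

step 1: unify e ~ Int  [subst: {-} | 1 pending]
  bind e := Int
step 2: unify c ~ List (Bool -> a)  [subst: {e:=Int} | 0 pending]
  bind c := List (Bool -> a)

Answer: c:=List (Bool -> a) e:=Int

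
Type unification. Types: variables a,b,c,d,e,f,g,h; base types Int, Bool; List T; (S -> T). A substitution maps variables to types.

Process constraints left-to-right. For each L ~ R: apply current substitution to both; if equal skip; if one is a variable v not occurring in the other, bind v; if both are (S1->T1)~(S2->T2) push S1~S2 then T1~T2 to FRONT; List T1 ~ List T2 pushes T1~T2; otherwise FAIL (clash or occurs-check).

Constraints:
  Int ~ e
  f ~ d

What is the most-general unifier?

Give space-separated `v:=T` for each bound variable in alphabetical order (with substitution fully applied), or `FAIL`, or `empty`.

Answer: e:=Int f:=d

Derivation:
step 1: unify Int ~ e  [subst: {-} | 1 pending]
  bind e := Int
step 2: unify f ~ d  [subst: {e:=Int} | 0 pending]
  bind f := d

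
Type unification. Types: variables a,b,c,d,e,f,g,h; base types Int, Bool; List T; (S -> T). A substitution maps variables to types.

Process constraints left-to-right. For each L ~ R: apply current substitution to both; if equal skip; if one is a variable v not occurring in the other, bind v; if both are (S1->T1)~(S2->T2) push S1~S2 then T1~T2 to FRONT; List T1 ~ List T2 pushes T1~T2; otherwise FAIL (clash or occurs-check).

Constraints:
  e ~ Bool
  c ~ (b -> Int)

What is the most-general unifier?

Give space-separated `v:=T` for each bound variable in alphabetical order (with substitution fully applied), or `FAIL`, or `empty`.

step 1: unify e ~ Bool  [subst: {-} | 1 pending]
  bind e := Bool
step 2: unify c ~ (b -> Int)  [subst: {e:=Bool} | 0 pending]
  bind c := (b -> Int)

Answer: c:=(b -> Int) e:=Bool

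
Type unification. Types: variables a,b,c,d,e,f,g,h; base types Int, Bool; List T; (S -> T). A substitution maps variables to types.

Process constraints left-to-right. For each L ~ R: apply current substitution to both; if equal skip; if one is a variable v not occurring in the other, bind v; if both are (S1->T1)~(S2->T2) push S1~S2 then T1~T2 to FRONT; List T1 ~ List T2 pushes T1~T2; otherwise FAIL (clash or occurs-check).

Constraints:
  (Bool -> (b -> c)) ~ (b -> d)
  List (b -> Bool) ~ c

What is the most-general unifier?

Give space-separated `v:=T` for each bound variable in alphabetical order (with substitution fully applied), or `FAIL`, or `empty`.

Answer: b:=Bool c:=List (Bool -> Bool) d:=(Bool -> List (Bool -> Bool))

Derivation:
step 1: unify (Bool -> (b -> c)) ~ (b -> d)  [subst: {-} | 1 pending]
  -> decompose arrow: push Bool~b, (b -> c)~d
step 2: unify Bool ~ b  [subst: {-} | 2 pending]
  bind b := Bool
step 3: unify (Bool -> c) ~ d  [subst: {b:=Bool} | 1 pending]
  bind d := (Bool -> c)
step 4: unify List (Bool -> Bool) ~ c  [subst: {b:=Bool, d:=(Bool -> c)} | 0 pending]
  bind c := List (Bool -> Bool)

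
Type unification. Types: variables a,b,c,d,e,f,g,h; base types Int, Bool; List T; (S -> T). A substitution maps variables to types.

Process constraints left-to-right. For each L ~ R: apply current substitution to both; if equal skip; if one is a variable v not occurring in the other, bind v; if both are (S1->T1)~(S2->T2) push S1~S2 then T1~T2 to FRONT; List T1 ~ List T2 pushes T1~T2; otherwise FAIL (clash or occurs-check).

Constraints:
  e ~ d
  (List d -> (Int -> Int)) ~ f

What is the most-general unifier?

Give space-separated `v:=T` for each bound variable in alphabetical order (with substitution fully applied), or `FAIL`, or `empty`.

step 1: unify e ~ d  [subst: {-} | 1 pending]
  bind e := d
step 2: unify (List d -> (Int -> Int)) ~ f  [subst: {e:=d} | 0 pending]
  bind f := (List d -> (Int -> Int))

Answer: e:=d f:=(List d -> (Int -> Int))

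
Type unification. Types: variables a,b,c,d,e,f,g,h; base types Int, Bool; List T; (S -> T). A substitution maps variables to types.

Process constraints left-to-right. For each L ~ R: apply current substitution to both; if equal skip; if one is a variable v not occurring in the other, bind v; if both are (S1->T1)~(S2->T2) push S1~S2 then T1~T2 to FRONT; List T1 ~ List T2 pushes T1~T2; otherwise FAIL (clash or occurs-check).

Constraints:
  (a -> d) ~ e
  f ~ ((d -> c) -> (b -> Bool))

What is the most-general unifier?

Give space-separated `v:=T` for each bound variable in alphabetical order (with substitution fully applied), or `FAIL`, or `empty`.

Answer: e:=(a -> d) f:=((d -> c) -> (b -> Bool))

Derivation:
step 1: unify (a -> d) ~ e  [subst: {-} | 1 pending]
  bind e := (a -> d)
step 2: unify f ~ ((d -> c) -> (b -> Bool))  [subst: {e:=(a -> d)} | 0 pending]
  bind f := ((d -> c) -> (b -> Bool))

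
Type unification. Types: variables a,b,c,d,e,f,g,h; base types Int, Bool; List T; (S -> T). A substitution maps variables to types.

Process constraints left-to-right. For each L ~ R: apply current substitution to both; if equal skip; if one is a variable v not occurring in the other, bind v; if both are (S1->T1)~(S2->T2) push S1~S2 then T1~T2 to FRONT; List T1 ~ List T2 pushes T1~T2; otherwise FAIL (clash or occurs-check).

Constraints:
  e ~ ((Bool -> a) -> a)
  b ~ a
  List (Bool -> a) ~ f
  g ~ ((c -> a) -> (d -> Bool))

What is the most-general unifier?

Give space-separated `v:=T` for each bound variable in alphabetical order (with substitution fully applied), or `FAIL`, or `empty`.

Answer: b:=a e:=((Bool -> a) -> a) f:=List (Bool -> a) g:=((c -> a) -> (d -> Bool))

Derivation:
step 1: unify e ~ ((Bool -> a) -> a)  [subst: {-} | 3 pending]
  bind e := ((Bool -> a) -> a)
step 2: unify b ~ a  [subst: {e:=((Bool -> a) -> a)} | 2 pending]
  bind b := a
step 3: unify List (Bool -> a) ~ f  [subst: {e:=((Bool -> a) -> a), b:=a} | 1 pending]
  bind f := List (Bool -> a)
step 4: unify g ~ ((c -> a) -> (d -> Bool))  [subst: {e:=((Bool -> a) -> a), b:=a, f:=List (Bool -> a)} | 0 pending]
  bind g := ((c -> a) -> (d -> Bool))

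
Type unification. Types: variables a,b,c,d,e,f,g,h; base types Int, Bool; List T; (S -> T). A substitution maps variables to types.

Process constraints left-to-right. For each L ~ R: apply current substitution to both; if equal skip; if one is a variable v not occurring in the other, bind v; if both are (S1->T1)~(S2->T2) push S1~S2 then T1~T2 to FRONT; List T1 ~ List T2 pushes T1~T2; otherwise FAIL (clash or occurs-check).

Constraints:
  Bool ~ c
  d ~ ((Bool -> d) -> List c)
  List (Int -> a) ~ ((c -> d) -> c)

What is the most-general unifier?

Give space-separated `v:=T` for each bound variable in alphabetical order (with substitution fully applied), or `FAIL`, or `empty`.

Answer: FAIL

Derivation:
step 1: unify Bool ~ c  [subst: {-} | 2 pending]
  bind c := Bool
step 2: unify d ~ ((Bool -> d) -> List Bool)  [subst: {c:=Bool} | 1 pending]
  occurs-check fail: d in ((Bool -> d) -> List Bool)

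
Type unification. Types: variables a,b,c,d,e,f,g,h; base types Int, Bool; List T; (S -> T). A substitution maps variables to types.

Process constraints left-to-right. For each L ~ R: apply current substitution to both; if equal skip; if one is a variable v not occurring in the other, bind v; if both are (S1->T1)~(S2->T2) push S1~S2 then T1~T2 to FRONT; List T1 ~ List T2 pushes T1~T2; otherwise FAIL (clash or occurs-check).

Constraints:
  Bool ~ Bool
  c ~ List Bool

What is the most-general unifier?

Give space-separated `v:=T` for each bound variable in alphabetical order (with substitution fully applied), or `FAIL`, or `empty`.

step 1: unify Bool ~ Bool  [subst: {-} | 1 pending]
  -> identical, skip
step 2: unify c ~ List Bool  [subst: {-} | 0 pending]
  bind c := List Bool

Answer: c:=List Bool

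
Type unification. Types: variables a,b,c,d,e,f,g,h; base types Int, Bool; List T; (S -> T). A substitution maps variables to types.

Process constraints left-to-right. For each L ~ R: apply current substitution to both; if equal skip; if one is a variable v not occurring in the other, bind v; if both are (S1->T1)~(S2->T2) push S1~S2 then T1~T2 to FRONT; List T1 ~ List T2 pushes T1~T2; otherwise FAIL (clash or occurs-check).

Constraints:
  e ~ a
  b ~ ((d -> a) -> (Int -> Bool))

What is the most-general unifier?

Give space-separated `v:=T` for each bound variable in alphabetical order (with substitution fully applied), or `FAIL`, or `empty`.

step 1: unify e ~ a  [subst: {-} | 1 pending]
  bind e := a
step 2: unify b ~ ((d -> a) -> (Int -> Bool))  [subst: {e:=a} | 0 pending]
  bind b := ((d -> a) -> (Int -> Bool))

Answer: b:=((d -> a) -> (Int -> Bool)) e:=a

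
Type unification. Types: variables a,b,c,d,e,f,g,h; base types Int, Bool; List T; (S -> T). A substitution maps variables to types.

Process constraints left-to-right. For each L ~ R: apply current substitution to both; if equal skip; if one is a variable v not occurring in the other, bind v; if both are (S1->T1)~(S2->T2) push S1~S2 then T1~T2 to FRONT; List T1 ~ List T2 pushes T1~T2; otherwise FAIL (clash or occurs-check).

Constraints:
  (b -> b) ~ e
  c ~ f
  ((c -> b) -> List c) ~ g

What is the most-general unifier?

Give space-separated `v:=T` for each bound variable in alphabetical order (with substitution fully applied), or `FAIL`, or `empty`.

step 1: unify (b -> b) ~ e  [subst: {-} | 2 pending]
  bind e := (b -> b)
step 2: unify c ~ f  [subst: {e:=(b -> b)} | 1 pending]
  bind c := f
step 3: unify ((f -> b) -> List f) ~ g  [subst: {e:=(b -> b), c:=f} | 0 pending]
  bind g := ((f -> b) -> List f)

Answer: c:=f e:=(b -> b) g:=((f -> b) -> List f)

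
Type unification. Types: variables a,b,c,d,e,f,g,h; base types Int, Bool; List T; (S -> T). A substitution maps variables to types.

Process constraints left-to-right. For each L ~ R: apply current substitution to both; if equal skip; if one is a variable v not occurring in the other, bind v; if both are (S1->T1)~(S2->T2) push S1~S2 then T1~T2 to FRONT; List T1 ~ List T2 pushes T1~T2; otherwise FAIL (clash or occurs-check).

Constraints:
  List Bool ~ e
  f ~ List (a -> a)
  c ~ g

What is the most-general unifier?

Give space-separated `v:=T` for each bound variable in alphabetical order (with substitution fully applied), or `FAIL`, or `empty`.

Answer: c:=g e:=List Bool f:=List (a -> a)

Derivation:
step 1: unify List Bool ~ e  [subst: {-} | 2 pending]
  bind e := List Bool
step 2: unify f ~ List (a -> a)  [subst: {e:=List Bool} | 1 pending]
  bind f := List (a -> a)
step 3: unify c ~ g  [subst: {e:=List Bool, f:=List (a -> a)} | 0 pending]
  bind c := g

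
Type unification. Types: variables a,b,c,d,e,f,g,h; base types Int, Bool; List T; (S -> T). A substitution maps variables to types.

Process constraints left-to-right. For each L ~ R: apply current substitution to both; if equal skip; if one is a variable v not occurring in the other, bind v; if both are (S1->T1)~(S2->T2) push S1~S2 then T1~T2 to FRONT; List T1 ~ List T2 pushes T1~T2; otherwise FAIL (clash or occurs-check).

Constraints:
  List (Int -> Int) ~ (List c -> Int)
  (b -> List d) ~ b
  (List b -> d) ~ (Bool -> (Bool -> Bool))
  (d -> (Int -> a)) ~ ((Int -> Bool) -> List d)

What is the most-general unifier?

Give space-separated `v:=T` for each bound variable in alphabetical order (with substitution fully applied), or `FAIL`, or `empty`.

step 1: unify List (Int -> Int) ~ (List c -> Int)  [subst: {-} | 3 pending]
  clash: List (Int -> Int) vs (List c -> Int)

Answer: FAIL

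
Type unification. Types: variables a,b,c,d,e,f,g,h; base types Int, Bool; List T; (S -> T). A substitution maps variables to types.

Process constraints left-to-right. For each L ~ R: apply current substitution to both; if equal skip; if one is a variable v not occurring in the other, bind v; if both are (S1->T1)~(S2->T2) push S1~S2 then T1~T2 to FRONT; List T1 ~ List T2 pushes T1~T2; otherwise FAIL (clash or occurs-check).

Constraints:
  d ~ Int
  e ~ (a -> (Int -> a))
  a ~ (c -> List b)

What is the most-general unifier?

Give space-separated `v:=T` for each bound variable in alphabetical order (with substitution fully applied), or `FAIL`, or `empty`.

Answer: a:=(c -> List b) d:=Int e:=((c -> List b) -> (Int -> (c -> List b)))

Derivation:
step 1: unify d ~ Int  [subst: {-} | 2 pending]
  bind d := Int
step 2: unify e ~ (a -> (Int -> a))  [subst: {d:=Int} | 1 pending]
  bind e := (a -> (Int -> a))
step 3: unify a ~ (c -> List b)  [subst: {d:=Int, e:=(a -> (Int -> a))} | 0 pending]
  bind a := (c -> List b)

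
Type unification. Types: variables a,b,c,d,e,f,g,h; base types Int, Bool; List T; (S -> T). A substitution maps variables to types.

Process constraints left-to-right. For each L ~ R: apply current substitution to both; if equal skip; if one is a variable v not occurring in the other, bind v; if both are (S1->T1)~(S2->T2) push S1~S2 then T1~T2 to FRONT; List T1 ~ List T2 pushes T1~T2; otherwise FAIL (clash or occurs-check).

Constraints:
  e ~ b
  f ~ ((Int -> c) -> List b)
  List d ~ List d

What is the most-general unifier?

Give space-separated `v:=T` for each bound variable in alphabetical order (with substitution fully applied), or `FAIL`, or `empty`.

Answer: e:=b f:=((Int -> c) -> List b)

Derivation:
step 1: unify e ~ b  [subst: {-} | 2 pending]
  bind e := b
step 2: unify f ~ ((Int -> c) -> List b)  [subst: {e:=b} | 1 pending]
  bind f := ((Int -> c) -> List b)
step 3: unify List d ~ List d  [subst: {e:=b, f:=((Int -> c) -> List b)} | 0 pending]
  -> identical, skip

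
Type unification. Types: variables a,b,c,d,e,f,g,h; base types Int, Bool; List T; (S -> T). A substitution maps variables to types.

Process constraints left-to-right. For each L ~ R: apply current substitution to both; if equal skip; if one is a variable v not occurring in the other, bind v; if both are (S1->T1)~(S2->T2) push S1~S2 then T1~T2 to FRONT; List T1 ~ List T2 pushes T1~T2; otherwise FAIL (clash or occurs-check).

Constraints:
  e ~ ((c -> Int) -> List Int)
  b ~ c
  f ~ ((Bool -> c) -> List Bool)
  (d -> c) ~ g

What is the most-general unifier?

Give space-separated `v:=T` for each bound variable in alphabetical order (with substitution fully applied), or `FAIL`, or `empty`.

Answer: b:=c e:=((c -> Int) -> List Int) f:=((Bool -> c) -> List Bool) g:=(d -> c)

Derivation:
step 1: unify e ~ ((c -> Int) -> List Int)  [subst: {-} | 3 pending]
  bind e := ((c -> Int) -> List Int)
step 2: unify b ~ c  [subst: {e:=((c -> Int) -> List Int)} | 2 pending]
  bind b := c
step 3: unify f ~ ((Bool -> c) -> List Bool)  [subst: {e:=((c -> Int) -> List Int), b:=c} | 1 pending]
  bind f := ((Bool -> c) -> List Bool)
step 4: unify (d -> c) ~ g  [subst: {e:=((c -> Int) -> List Int), b:=c, f:=((Bool -> c) -> List Bool)} | 0 pending]
  bind g := (d -> c)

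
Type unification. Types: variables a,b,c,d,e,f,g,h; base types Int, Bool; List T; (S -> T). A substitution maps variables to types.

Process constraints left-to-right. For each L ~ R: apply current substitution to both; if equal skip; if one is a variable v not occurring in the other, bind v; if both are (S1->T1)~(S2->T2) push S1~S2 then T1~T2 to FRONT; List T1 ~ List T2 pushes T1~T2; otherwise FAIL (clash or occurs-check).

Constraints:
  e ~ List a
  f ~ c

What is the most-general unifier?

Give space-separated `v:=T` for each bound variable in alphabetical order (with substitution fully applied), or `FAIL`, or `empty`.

step 1: unify e ~ List a  [subst: {-} | 1 pending]
  bind e := List a
step 2: unify f ~ c  [subst: {e:=List a} | 0 pending]
  bind f := c

Answer: e:=List a f:=c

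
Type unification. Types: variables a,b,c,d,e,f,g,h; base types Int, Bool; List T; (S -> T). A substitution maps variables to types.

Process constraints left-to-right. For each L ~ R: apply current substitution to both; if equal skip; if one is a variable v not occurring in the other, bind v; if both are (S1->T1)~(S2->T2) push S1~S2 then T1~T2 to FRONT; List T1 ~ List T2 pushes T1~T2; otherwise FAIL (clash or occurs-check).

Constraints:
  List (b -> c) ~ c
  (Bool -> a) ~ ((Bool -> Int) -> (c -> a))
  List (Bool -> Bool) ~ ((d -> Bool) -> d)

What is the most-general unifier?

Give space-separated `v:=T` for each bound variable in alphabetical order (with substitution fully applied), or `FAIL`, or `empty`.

step 1: unify List (b -> c) ~ c  [subst: {-} | 2 pending]
  occurs-check fail

Answer: FAIL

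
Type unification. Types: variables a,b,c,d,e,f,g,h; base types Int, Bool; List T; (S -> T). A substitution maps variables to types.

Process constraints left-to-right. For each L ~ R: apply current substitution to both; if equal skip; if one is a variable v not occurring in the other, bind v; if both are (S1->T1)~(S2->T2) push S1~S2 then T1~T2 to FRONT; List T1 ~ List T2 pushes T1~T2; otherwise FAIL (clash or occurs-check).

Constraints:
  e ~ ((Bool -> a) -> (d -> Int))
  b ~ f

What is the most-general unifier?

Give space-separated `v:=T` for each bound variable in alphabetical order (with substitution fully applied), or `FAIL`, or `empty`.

step 1: unify e ~ ((Bool -> a) -> (d -> Int))  [subst: {-} | 1 pending]
  bind e := ((Bool -> a) -> (d -> Int))
step 2: unify b ~ f  [subst: {e:=((Bool -> a) -> (d -> Int))} | 0 pending]
  bind b := f

Answer: b:=f e:=((Bool -> a) -> (d -> Int))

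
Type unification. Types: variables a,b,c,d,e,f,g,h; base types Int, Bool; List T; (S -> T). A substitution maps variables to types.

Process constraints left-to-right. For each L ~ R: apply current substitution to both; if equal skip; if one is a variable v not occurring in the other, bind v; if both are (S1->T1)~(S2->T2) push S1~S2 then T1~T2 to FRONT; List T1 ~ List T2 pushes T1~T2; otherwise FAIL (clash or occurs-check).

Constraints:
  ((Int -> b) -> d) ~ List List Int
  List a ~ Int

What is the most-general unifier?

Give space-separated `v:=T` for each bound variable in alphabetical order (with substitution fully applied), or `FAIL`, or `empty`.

step 1: unify ((Int -> b) -> d) ~ List List Int  [subst: {-} | 1 pending]
  clash: ((Int -> b) -> d) vs List List Int

Answer: FAIL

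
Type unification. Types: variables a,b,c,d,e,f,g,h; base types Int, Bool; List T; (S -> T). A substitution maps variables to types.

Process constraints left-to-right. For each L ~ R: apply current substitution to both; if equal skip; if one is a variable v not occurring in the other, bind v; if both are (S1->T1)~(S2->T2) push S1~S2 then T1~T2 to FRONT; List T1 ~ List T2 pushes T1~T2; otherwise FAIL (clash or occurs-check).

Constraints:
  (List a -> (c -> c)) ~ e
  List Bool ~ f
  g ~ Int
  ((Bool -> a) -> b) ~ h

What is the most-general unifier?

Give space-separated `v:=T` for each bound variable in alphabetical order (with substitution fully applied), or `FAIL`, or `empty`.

step 1: unify (List a -> (c -> c)) ~ e  [subst: {-} | 3 pending]
  bind e := (List a -> (c -> c))
step 2: unify List Bool ~ f  [subst: {e:=(List a -> (c -> c))} | 2 pending]
  bind f := List Bool
step 3: unify g ~ Int  [subst: {e:=(List a -> (c -> c)), f:=List Bool} | 1 pending]
  bind g := Int
step 4: unify ((Bool -> a) -> b) ~ h  [subst: {e:=(List a -> (c -> c)), f:=List Bool, g:=Int} | 0 pending]
  bind h := ((Bool -> a) -> b)

Answer: e:=(List a -> (c -> c)) f:=List Bool g:=Int h:=((Bool -> a) -> b)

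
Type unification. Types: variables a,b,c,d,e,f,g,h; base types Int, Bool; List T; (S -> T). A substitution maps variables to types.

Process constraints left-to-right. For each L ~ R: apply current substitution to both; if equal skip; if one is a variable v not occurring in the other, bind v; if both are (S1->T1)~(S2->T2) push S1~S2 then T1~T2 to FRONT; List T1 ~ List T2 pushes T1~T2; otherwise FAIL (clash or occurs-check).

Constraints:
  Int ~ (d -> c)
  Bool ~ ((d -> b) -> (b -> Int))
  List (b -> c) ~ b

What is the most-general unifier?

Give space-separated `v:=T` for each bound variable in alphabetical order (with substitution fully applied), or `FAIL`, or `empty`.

step 1: unify Int ~ (d -> c)  [subst: {-} | 2 pending]
  clash: Int vs (d -> c)

Answer: FAIL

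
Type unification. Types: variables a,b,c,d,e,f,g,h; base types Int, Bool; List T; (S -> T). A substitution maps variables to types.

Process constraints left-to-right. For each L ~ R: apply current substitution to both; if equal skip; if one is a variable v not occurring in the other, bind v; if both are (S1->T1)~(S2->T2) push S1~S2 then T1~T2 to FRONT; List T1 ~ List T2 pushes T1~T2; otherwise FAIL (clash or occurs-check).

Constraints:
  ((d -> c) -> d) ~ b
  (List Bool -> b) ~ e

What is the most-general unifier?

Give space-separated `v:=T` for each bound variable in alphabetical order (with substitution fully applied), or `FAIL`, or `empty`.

Answer: b:=((d -> c) -> d) e:=(List Bool -> ((d -> c) -> d))

Derivation:
step 1: unify ((d -> c) -> d) ~ b  [subst: {-} | 1 pending]
  bind b := ((d -> c) -> d)
step 2: unify (List Bool -> ((d -> c) -> d)) ~ e  [subst: {b:=((d -> c) -> d)} | 0 pending]
  bind e := (List Bool -> ((d -> c) -> d))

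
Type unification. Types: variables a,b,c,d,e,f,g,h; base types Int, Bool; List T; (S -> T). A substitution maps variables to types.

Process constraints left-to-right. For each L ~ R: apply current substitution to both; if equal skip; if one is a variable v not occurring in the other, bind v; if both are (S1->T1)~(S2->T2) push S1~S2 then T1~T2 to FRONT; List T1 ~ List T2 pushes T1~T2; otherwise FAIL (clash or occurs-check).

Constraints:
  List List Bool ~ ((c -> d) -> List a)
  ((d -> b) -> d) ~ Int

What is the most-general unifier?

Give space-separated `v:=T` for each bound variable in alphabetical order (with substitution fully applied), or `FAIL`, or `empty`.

step 1: unify List List Bool ~ ((c -> d) -> List a)  [subst: {-} | 1 pending]
  clash: List List Bool vs ((c -> d) -> List a)

Answer: FAIL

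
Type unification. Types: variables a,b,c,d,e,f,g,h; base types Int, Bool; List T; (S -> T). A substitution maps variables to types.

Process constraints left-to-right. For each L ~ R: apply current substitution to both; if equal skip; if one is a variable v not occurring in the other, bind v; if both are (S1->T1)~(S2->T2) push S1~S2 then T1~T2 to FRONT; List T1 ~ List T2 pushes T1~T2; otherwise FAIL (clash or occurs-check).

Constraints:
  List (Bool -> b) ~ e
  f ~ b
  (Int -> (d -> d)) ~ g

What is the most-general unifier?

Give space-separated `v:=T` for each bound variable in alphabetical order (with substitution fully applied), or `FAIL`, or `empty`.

Answer: e:=List (Bool -> b) f:=b g:=(Int -> (d -> d))

Derivation:
step 1: unify List (Bool -> b) ~ e  [subst: {-} | 2 pending]
  bind e := List (Bool -> b)
step 2: unify f ~ b  [subst: {e:=List (Bool -> b)} | 1 pending]
  bind f := b
step 3: unify (Int -> (d -> d)) ~ g  [subst: {e:=List (Bool -> b), f:=b} | 0 pending]
  bind g := (Int -> (d -> d))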